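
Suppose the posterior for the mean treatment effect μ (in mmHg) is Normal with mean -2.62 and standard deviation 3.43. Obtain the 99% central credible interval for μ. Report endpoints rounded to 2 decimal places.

[-11.46, 6.22]

The posterior is symmetric, so the 99% equal-tailed interval is μ = -2.62 ± z·3.43 with z = 2.576.
Half-width: 2.576 × 3.43 = 8.84.
-2.62 − 8.84 = -11.46; -2.62 + 8.84 = 6.22.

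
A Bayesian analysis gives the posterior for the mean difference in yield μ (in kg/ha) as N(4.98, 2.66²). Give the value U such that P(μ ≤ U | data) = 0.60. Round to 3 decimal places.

5.654

Need U with P(μ ≤ U) = 0.60: U = 4.98 + z_{0.4}·2.66.
z = 0.253; U = 4.98 + 0.253 × 2.66 = 5.654.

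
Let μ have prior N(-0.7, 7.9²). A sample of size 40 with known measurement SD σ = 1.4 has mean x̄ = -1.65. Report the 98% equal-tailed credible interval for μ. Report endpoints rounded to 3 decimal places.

[-2.164, -1.134]

Posterior precision = 1/7.9² + 40/1.4² = 0.0160 + 20.4082 = 20.4242, so posterior SD = 0.2213.
Posterior mean = (-0.7/7.9² + 40·-1.65/1.4²) / 20.4242 = -1.6493.
Interval: -1.6493 ± 2.326 × 0.2213 → [-2.164, -1.134].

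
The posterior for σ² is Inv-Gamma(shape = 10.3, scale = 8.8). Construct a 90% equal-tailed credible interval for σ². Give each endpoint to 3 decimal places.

[0.547, 1.558]

Inverse-Gamma(10.3, 8.8) quantiles: F⁻¹(0.05) and F⁻¹(0.95).
Equivalently, 1/σ² ~ Gamma(10.3, rate = 8.8); invert its 0.95 and 0.05 quantiles.
Posterior mean ≈ 0.946, SD ≈ 0.328; a Normal approximation gives roughly [0.406, 1.486].
Exact: lower = 0.547; upper = 1.558.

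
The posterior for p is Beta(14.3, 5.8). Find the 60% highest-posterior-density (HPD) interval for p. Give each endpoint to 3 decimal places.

The posterior is unimodal and skewed, so the HPD interval has equal density at both endpoints and is the shortest 60% interval.
Solving f(0.645) = f(0.813) with F(0.813) − F(0.645) = 0.60 gives [0.645, 0.813].
For comparison, the equal-tailed interval is [0.629, 0.798]; the HPD is narrower and shifted toward the mode.

[0.645, 0.813]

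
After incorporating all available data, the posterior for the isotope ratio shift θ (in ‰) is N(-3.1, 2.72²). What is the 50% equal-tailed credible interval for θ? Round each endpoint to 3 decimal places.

The posterior is symmetric, so the 50% equal-tailed interval is θ = -3.1 ± z·2.72 with z = 0.674.
Half-width: 0.674 × 2.72 = 1.835.
-3.1 − 1.835 = -4.935; -3.1 + 1.835 = -1.265.

[-4.935, -1.265]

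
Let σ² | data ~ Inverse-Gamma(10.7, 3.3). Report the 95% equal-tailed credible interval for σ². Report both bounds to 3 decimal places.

[0.183, 0.625]

Inverse-Gamma(10.7, 3.3) quantiles: F⁻¹(0.025) and F⁻¹(0.975).
Equivalently, 1/σ² ~ Gamma(10.7, rate = 3.3); invert its 0.975 and 0.025 quantiles.
Posterior mean ≈ 0.340, SD ≈ 0.115; a Normal approximation gives roughly [0.114, 0.566].
Exact: lower = 0.183; upper = 0.625.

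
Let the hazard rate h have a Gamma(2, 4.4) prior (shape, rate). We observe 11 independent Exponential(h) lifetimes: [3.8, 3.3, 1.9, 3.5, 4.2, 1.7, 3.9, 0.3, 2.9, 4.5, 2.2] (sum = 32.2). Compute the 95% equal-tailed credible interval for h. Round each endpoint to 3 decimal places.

[0.189, 0.573]

Posterior: Gamma(2+11, 4.4+32.2) = Gamma(13, 36.6) (shape, rate).
Equal-tailed 95% interval: Gamma(13, 36.6) quantiles at 0.025 and 0.975.
Posterior mean ≈ 0.355, SD ≈ 0.099; a Normal approximation gives roughly [0.162, 0.548].
Exact: lower = 0.189; upper = 0.573.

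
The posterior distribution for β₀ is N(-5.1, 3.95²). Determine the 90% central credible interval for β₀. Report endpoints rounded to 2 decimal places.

The posterior is symmetric, so the 90% equal-tailed interval is β₀ = -5.1 ± z·3.95 with z = 1.645.
Half-width: 1.645 × 3.95 = 6.50.
-5.1 − 6.50 = -11.60; -5.1 + 6.50 = 1.40.

[-11.60, 1.40]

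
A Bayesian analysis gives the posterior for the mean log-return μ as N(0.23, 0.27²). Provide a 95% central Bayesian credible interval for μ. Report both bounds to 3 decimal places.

The posterior is symmetric, so the 95% equal-tailed interval is μ = 0.23 ± z·0.27 with z = 1.960.
Half-width: 1.960 × 0.27 = 0.529.
0.23 − 0.529 = -0.299; 0.23 + 0.529 = 0.759.

[-0.299, 0.759]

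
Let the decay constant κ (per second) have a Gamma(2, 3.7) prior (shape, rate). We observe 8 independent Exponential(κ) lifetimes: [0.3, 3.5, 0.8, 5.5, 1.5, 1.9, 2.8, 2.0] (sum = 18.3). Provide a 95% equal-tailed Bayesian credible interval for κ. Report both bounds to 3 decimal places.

Posterior: Gamma(2+8, 3.7+18.3) = Gamma(10, 22.0) (shape, rate).
Equal-tailed 95% interval: Gamma(10, 22.0) quantiles at 0.025 and 0.975.
Posterior mean ≈ 0.455, SD ≈ 0.144; a Normal approximation gives roughly [0.173, 0.736].
Exact: lower = 0.218; upper = 0.777.

[0.218, 0.777]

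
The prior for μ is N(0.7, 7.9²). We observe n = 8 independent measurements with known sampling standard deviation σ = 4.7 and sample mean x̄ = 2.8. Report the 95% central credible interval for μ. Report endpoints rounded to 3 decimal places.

[-0.476, 5.898]

Posterior precision = 1/7.9² + 8/4.7² = 0.0160 + 0.3622 = 0.3782, so posterior SD = 1.6261.
Posterior mean = (0.7/7.9² + 8·2.8/4.7²) / 0.3782 = 2.7110.
Interval: 2.7110 ± 1.960 × 1.6261 → [-0.476, 5.898].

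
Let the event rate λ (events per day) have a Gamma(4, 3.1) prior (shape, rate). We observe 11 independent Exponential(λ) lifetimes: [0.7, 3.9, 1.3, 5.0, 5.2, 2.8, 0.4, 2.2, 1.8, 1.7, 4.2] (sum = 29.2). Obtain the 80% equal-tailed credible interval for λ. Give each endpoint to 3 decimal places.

Posterior: Gamma(4+11, 3.1+29.2) = Gamma(15, 32.3) (shape, rate).
Equal-tailed 80% interval: Gamma(15, 32.3) quantiles at 0.1 and 0.9.
Posterior mean ≈ 0.464, SD ≈ 0.120; a Normal approximation gives roughly [0.311, 0.618].
Exact: lower = 0.319; upper = 0.623.

[0.319, 0.623]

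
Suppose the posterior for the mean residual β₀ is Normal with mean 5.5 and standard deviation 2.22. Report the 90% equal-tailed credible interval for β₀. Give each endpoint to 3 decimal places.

[1.848, 9.152]

The posterior is symmetric, so the 90% equal-tailed interval is β₀ = 5.5 ± z·2.22 with z = 1.645.
Half-width: 1.645 × 2.22 = 3.652.
5.5 − 3.652 = 1.848; 5.5 + 3.652 = 9.152.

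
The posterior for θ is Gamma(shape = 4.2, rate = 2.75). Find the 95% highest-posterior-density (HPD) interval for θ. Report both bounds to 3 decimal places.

[0.293, 3.000]

The posterior is unimodal and skewed, so the HPD interval has equal density at both endpoints and is the shortest 95% interval.
Solving f(0.293) = f(3.000) with F(3.000) − F(0.293) = 0.95 gives [0.293, 3.000].
For comparison, the equal-tailed interval is [0.434, 3.297]; the HPD is narrower and shifted toward the mode.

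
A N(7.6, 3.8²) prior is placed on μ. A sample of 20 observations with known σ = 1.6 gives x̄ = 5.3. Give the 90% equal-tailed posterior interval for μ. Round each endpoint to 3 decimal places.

[4.734, 5.906]

Posterior precision = 1/3.8² + 20/1.6² = 0.0693 + 7.8125 = 7.8818, so posterior SD = 0.3562.
Posterior mean = (7.6/3.8² + 20·5.3/1.6²) / 7.8818 = 5.3202.
Interval: 5.3202 ± 1.645 × 0.3562 → [4.734, 5.906].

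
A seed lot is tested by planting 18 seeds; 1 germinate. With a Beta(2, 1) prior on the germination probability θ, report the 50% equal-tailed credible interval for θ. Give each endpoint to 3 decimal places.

[0.087, 0.187]

Posterior: Beta(2+1, 1+17) = Beta(3, 18).
Equal-tailed 50% interval: the 0.25 and 0.75 quantiles of Beta(3, 18).
Posterior mean ≈ 0.143, SD ≈ 0.075; a Normal approximation gives roughly [0.093, 0.193].
Exact: F⁻¹(0.25) = 0.087; F⁻¹(0.75) = 0.187.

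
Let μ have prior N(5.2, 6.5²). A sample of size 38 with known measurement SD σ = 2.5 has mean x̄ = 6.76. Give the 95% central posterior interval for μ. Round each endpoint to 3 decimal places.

Posterior precision = 1/6.5² + 38/2.5² = 0.0237 + 6.0800 = 6.1037, so posterior SD = 0.4048.
Posterior mean = (5.2/6.5² + 38·6.76/2.5²) / 6.1037 = 6.7540.
Interval: 6.7540 ± 1.960 × 0.4048 → [5.961, 7.547].

[5.961, 7.547]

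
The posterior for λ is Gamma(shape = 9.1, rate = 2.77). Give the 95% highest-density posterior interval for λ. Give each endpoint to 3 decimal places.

[1.332, 5.455]

The posterior is unimodal and skewed, so the HPD interval has equal density at both endpoints and is the shortest 95% interval.
Solving f(1.332) = f(5.455) with F(5.455) − F(1.332) = 0.95 gives [1.332, 5.455].
For comparison, the equal-tailed interval is [1.510, 5.739]; the HPD is narrower and shifted toward the mode.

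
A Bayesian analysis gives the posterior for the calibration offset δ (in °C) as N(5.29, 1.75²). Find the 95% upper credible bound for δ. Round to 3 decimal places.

Need U with P(δ ≤ U) = 0.95: U = 5.29 + z_{0.05}·1.75.
z = 1.645; U = 5.29 + 1.645 × 1.75 = 8.168.

8.168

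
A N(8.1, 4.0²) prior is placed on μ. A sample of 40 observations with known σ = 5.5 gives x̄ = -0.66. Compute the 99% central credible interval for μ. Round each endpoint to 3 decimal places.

[-2.454, 1.924]

Posterior precision = 1/4.0² + 40/5.5² = 0.0625 + 1.3223 = 1.3848, so posterior SD = 0.8498.
Posterior mean = (8.1/4.0² + 40·-0.66/5.5²) / 1.3848 = -0.2646.
Interval: -0.2646 ± 2.576 × 0.8498 → [-2.454, 1.924].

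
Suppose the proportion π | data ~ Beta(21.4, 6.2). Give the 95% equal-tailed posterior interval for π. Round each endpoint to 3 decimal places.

Posterior: Beta(21.4, 6.2).
Equal-tailed 95% interval: the 0.025 and 0.975 quantiles of Beta(21.4, 6.2).
Posterior mean ≈ 0.775, SD ≈ 0.078; a Normal approximation gives roughly [0.622, 0.928].
Exact: F⁻¹(0.025) = 0.606; F⁻¹(0.975) = 0.907.

[0.606, 0.907]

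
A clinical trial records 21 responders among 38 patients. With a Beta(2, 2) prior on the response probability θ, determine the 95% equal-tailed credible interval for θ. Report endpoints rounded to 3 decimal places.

Posterior: Beta(2+21, 2+17) = Beta(23, 19).
Equal-tailed 95% interval: the 0.025 and 0.975 quantiles of Beta(23, 19).
Posterior mean ≈ 0.548, SD ≈ 0.076; a Normal approximation gives roughly [0.399, 0.696].
Exact: F⁻¹(0.025) = 0.397; F⁻¹(0.975) = 0.693.

[0.397, 0.693]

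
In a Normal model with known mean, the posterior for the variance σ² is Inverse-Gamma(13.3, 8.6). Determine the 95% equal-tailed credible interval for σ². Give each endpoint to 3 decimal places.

Inverse-Gamma(13.3, 8.6) quantiles: F⁻¹(0.025) and F⁻¹(0.975).
Equivalently, 1/σ² ~ Gamma(13.3, rate = 8.6); invert its 0.975 and 0.025 quantiles.
Posterior mean ≈ 0.699, SD ≈ 0.208; a Normal approximation gives roughly [0.292, 1.107].
Exact: lower = 0.403; upper = 1.204.

[0.403, 1.204]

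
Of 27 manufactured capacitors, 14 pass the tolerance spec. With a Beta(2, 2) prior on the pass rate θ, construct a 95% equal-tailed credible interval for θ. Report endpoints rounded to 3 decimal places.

[0.343, 0.687]

Posterior: Beta(2+14, 2+13) = Beta(16, 15).
Equal-tailed 95% interval: the 0.025 and 0.975 quantiles of Beta(16, 15).
Posterior mean ≈ 0.516, SD ≈ 0.088; a Normal approximation gives roughly [0.343, 0.689].
Exact: F⁻¹(0.025) = 0.343; F⁻¹(0.975) = 0.687.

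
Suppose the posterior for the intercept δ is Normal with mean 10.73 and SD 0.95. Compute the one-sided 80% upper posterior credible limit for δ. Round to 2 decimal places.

Need U with P(δ ≤ U) = 0.80: U = 10.73 + z_{0.2}·0.95.
z = 0.842; U = 10.73 + 0.842 × 0.95 = 11.53.

11.53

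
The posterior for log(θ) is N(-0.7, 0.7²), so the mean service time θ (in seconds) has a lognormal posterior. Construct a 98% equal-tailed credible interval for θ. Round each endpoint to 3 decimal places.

On the log scale the 98% interval is -0.7 ± 2.326 × 0.7 = [-2.3284, 0.9284].
Exponentiate: [e^-2.3284, e^0.9284] = [0.097, 2.531].

[0.097, 2.531]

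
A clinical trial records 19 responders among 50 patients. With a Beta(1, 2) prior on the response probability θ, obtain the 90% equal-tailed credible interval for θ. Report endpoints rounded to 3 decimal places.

Posterior: Beta(1+19, 2+31) = Beta(20, 33).
Equal-tailed 90% interval: the 0.05 and 0.95 quantiles of Beta(20, 33).
Posterior mean ≈ 0.377, SD ≈ 0.066; a Normal approximation gives roughly [0.269, 0.486].
Exact: F⁻¹(0.05) = 0.271; F⁻¹(0.95) = 0.489.

[0.271, 0.489]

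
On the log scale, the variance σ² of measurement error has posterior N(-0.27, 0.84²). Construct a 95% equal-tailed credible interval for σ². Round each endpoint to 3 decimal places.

On the log scale the 95% interval is -0.27 ± 1.960 × 0.84 = [-1.9164, 1.3764].
Exponentiate: [e^-1.9164, e^1.3764] = [0.147, 3.960].

[0.147, 3.960]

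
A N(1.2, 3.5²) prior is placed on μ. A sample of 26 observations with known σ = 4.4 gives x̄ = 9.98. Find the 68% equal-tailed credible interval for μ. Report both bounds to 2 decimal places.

[8.64, 10.31]

Posterior precision = 1/3.5² + 26/4.4² = 0.0816 + 1.3430 = 1.4246, so posterior SD = 0.8378.
Posterior mean = (1.2/3.5² + 26·9.98/4.4²) / 1.4246 = 9.4769.
Interval: 9.4769 ± 0.994 × 0.8378 → [8.64, 10.31].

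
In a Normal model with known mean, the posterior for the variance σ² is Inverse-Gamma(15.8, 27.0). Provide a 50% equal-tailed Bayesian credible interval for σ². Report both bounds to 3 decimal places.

[1.478, 2.082]

Inverse-Gamma(15.8, 27.0) quantiles: F⁻¹(0.25) and F⁻¹(0.75).
Equivalently, 1/σ² ~ Gamma(15.8, rate = 27.0); invert its 0.75 and 0.25 quantiles.
Posterior mean ≈ 1.824, SD ≈ 0.491; a Normal approximation gives roughly [1.493, 2.156].
Exact: lower = 1.478; upper = 2.082.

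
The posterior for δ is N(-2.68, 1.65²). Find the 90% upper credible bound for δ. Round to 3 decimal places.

Need U with P(δ ≤ U) = 0.90: U = -2.68 + z_{0.1}·1.65.
z = 1.282; U = -2.68 + 1.282 × 1.65 = -0.565.

-0.565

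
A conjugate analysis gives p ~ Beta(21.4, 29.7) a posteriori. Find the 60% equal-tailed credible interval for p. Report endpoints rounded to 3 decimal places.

[0.360, 0.477]

Posterior: Beta(21.4, 29.7).
Equal-tailed 60% interval: the 0.2 and 0.8 quantiles of Beta(21.4, 29.7).
Posterior mean ≈ 0.419, SD ≈ 0.068; a Normal approximation gives roughly [0.361, 0.476].
Exact: F⁻¹(0.2) = 0.360; F⁻¹(0.8) = 0.477.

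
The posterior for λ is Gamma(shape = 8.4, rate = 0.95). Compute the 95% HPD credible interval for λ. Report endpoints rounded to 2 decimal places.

[3.40, 14.92]

The posterior is unimodal and skewed, so the HPD interval has equal density at both endpoints and is the shortest 95% interval.
Solving f(3.40) = f(14.92) with F(14.92) − F(3.40) = 0.95 gives [3.40, 14.92].
For comparison, the equal-tailed interval is [3.91, 15.75]; the HPD is narrower and shifted toward the mode.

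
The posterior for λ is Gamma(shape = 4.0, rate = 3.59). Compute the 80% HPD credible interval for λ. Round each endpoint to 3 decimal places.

[0.350, 1.641]

The posterior is unimodal and skewed, so the HPD interval has equal density at both endpoints and is the shortest 80% interval.
Solving f(0.350) = f(1.641) with F(1.641) − F(0.350) = 0.80 gives [0.350, 1.641].
For comparison, the equal-tailed interval is [0.486, 1.861]; the HPD is narrower and shifted toward the mode.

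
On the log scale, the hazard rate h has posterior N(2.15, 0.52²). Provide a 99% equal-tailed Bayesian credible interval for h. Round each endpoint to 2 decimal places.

On the log scale the 99% interval is 2.15 ± 2.576 × 0.52 = [0.8106, 3.4894].
Exponentiate: [e^0.8106, e^3.4894] = [2.25, 32.77].

[2.25, 32.77]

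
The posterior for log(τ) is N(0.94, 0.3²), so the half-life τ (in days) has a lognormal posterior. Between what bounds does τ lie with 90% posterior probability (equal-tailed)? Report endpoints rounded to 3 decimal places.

On the log scale the 90% interval is 0.94 ± 1.645 × 0.3 = [0.4465, 1.4335].
Exponentiate: [e^0.4465, e^1.4335] = [1.563, 4.193].

[1.563, 4.193]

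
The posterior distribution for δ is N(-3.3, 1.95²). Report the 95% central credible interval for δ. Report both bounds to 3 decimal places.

The posterior is symmetric, so the 95% equal-tailed interval is δ = -3.3 ± z·1.95 with z = 1.960.
Half-width: 1.960 × 1.95 = 3.822.
-3.3 − 3.822 = -7.122; -3.3 + 3.822 = 0.522.

[-7.122, 0.522]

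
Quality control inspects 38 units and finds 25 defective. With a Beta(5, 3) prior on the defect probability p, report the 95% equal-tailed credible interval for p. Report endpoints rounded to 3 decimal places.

Posterior: Beta(5+25, 3+13) = Beta(30, 16).
Equal-tailed 95% interval: the 0.025 and 0.975 quantiles of Beta(30, 16).
Posterior mean ≈ 0.652, SD ≈ 0.069; a Normal approximation gives roughly [0.516, 0.788].
Exact: F⁻¹(0.025) = 0.510; F⁻¹(0.975) = 0.781.

[0.510, 0.781]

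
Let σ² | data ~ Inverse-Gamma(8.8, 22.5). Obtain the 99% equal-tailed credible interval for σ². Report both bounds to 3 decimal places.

Inverse-Gamma(8.8, 22.5) quantiles: F⁻¹(0.005) and F⁻¹(0.995).
Equivalently, 1/σ² ~ Gamma(8.8, rate = 22.5); invert its 0.995 and 0.005 quantiles.
Posterior mean ≈ 2.885, SD ≈ 1.106; a Normal approximation gives roughly [0.035, 5.734].
Exact: lower = 1.230; upper = 7.455.

[1.230, 7.455]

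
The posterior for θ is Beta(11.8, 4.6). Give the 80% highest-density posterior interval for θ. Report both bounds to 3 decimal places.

The posterior is unimodal and skewed, so the HPD interval has equal density at both endpoints and is the shortest 80% interval.
Solving f(0.596) = f(0.870) with F(0.870) − F(0.596) = 0.80 gives [0.596, 0.870].
For comparison, the equal-tailed interval is [0.574, 0.853]; the HPD is narrower and shifted toward the mode.

[0.596, 0.870]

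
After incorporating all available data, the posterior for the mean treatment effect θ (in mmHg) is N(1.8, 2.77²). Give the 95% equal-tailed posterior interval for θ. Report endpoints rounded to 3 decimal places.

The posterior is symmetric, so the 95% equal-tailed interval is θ = 1.8 ± z·2.77 with z = 1.960.
Half-width: 1.960 × 2.77 = 5.429.
1.8 − 5.429 = -3.629; 1.8 + 5.429 = 7.229.

[-3.629, 7.229]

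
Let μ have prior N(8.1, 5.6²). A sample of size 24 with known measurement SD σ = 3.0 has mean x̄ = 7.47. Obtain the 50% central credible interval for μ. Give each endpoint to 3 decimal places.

Posterior precision = 1/5.6² + 24/3.0² = 0.0319 + 2.6667 = 2.6986, so posterior SD = 0.6087.
Posterior mean = (8.1/5.6² + 24·7.47/3.0²) / 2.6986 = 7.4774.
Interval: 7.4774 ± 0.674 × 0.6087 → [7.067, 7.888].

[7.067, 7.888]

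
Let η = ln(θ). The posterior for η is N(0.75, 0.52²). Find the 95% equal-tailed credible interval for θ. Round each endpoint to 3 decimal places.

On the log scale the 95% interval is 0.75 ± 1.960 × 0.52 = [-0.2692, 1.7692].
Exponentiate: [e^-0.2692, e^1.7692] = [0.764, 5.866].

[0.764, 5.866]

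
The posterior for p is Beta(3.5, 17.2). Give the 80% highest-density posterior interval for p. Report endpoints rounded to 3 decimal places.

The posterior is unimodal and skewed, so the HPD interval has equal density at both endpoints and is the shortest 80% interval.
Solving f(0.056) = f(0.252) with F(0.252) − F(0.056) = 0.80 gives [0.056, 0.252].
For comparison, the equal-tailed interval is [0.074, 0.279]; the HPD is narrower and shifted toward the mode.

[0.056, 0.252]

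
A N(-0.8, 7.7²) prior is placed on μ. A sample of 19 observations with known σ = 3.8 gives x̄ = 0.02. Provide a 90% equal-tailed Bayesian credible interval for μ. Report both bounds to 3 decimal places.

[-1.415, 1.434]

Posterior precision = 1/7.7² + 19/3.8² = 0.0169 + 1.3158 = 1.3327, so posterior SD = 0.8662.
Posterior mean = (-0.8/7.7² + 19·0.02/3.8²) / 1.3327 = 0.0096.
Interval: 0.0096 ± 1.645 × 0.8662 → [-1.415, 1.434].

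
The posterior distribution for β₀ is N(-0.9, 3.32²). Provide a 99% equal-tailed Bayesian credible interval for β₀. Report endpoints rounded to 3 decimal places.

The posterior is symmetric, so the 99% equal-tailed interval is β₀ = -0.9 ± z·3.32 with z = 2.576.
Half-width: 2.576 × 3.32 = 8.552.
-0.9 − 8.552 = -9.452; -0.9 + 8.552 = 7.652.

[-9.452, 7.652]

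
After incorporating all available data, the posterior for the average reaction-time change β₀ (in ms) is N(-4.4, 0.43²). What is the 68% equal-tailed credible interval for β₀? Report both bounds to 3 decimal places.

[-4.828, -3.972]

The posterior is symmetric, so the 68% equal-tailed interval is β₀ = -4.4 ± z·0.43 with z = 0.994.
Half-width: 0.994 × 0.43 = 0.428.
-4.4 − 0.428 = -4.828; -4.4 + 0.428 = -3.972.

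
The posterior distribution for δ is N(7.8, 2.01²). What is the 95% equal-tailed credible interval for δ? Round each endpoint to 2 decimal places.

The posterior is symmetric, so the 95% equal-tailed interval is δ = 7.8 ± z·2.01 with z = 1.960.
Half-width: 1.960 × 2.01 = 3.94.
7.8 − 3.94 = 3.86; 7.8 + 3.94 = 11.74.

[3.86, 11.74]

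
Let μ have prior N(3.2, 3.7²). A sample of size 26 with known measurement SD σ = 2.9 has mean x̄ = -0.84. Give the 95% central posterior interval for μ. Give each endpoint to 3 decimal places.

Posterior precision = 1/3.7² + 26/2.9² = 0.0730 + 3.0916 = 3.1646, so posterior SD = 0.5621.
Posterior mean = (3.2/3.7² + 26·-0.84/2.9²) / 3.1646 = -0.7467.
Interval: -0.7467 ± 1.960 × 0.5621 → [-1.849, 0.355].

[-1.849, 0.355]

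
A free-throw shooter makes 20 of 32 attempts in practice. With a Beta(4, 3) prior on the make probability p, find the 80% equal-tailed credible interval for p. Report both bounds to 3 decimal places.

[0.515, 0.713]

Posterior: Beta(4+20, 3+12) = Beta(24, 15).
Equal-tailed 80% interval: the 0.1 and 0.9 quantiles of Beta(24, 15).
Posterior mean ≈ 0.615, SD ≈ 0.077; a Normal approximation gives roughly [0.517, 0.714].
Exact: F⁻¹(0.1) = 0.515; F⁻¹(0.9) = 0.713.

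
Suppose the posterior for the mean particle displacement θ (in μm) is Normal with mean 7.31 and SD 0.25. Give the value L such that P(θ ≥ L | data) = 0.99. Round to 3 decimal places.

6.728

Need L with P(θ ≥ L) = 0.99: L = 7.31 − z_{0.01}·0.25.
z = 2.326; L = 7.31 − 2.326 × 0.25 = 6.728.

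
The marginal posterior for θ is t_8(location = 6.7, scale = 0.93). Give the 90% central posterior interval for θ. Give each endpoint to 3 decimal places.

The t_8 distribution is symmetric; the 90% interval is 6.7 ± t·0.93 with t_{0.95,8} = 1.860.
Half-width: 1.860 × 0.93 = 1.729.
6.7 − 1.729 = 4.971; 6.7 + 1.729 = 8.429.

[4.971, 8.429]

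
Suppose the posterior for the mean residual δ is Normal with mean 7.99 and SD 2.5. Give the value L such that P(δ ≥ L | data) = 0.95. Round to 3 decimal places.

3.878

Need L with P(δ ≥ L) = 0.95: L = 7.99 − z_{0.05}·2.5.
z = 1.645; L = 7.99 − 1.645 × 2.5 = 3.878.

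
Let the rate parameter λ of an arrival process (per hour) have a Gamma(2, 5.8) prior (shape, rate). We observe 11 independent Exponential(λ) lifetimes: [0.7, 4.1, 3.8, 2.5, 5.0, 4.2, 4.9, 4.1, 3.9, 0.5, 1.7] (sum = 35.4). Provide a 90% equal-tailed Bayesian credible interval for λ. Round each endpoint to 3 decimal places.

[0.187, 0.472]

Posterior: Gamma(2+11, 5.8+35.4) = Gamma(13, 41.2) (shape, rate).
Equal-tailed 90% interval: Gamma(13, 41.2) quantiles at 0.05 and 0.95.
Posterior mean ≈ 0.316, SD ≈ 0.088; a Normal approximation gives roughly [0.172, 0.459].
Exact: lower = 0.187; upper = 0.472.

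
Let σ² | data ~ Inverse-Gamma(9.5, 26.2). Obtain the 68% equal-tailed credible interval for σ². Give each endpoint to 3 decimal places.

[2.095, 4.039]

Inverse-Gamma(9.5, 26.2) quantiles: F⁻¹(0.16) and F⁻¹(0.84).
Equivalently, 1/σ² ~ Gamma(9.5, rate = 26.2); invert its 0.84 and 0.16 quantiles.
Posterior mean ≈ 3.082, SD ≈ 1.126; a Normal approximation gives roughly [1.963, 4.202].
Exact: lower = 2.095; upper = 4.039.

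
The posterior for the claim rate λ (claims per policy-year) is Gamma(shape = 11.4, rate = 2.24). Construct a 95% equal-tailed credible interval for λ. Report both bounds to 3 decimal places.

[2.577, 8.441]

Posterior: Gamma(shape 11.4, rate 2.24).
Equal-tailed 95% interval: Gamma(11.4, 2.24) quantiles at 0.025 and 0.975.
Posterior mean ≈ 5.089, SD ≈ 1.507; a Normal approximation gives roughly [2.135, 8.044].
Exact: lower = 2.577; upper = 8.441.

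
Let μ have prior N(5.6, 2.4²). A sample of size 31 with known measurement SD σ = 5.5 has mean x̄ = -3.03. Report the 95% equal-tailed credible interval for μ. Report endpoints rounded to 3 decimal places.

[-3.570, 0.011]

Posterior precision = 1/2.4² + 31/5.5² = 0.1736 + 1.0248 = 1.1984, so posterior SD = 0.9135.
Posterior mean = (5.6/2.4² + 31·-3.03/5.5²) / 1.1984 = -1.7798.
Interval: -1.7798 ± 1.960 × 0.9135 → [-3.570, 0.011].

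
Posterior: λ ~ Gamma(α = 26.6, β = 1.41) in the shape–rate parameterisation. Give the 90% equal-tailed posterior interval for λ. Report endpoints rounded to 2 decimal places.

[13.28, 25.26]

Posterior: Gamma(shape 26.6, rate 1.41).
Equal-tailed 90% interval: Gamma(26.6, 1.41) quantiles at 0.05 and 0.95.
Posterior mean ≈ 18.87, SD ≈ 3.66; a Normal approximation gives roughly [12.85, 24.88].
Exact: lower = 13.28; upper = 25.26.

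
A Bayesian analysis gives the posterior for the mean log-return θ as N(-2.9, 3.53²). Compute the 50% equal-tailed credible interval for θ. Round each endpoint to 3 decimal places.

[-5.281, -0.519]

The posterior is symmetric, so the 50% equal-tailed interval is θ = -2.9 ± z·3.53 with z = 0.674.
Half-width: 0.674 × 3.53 = 2.381.
-2.9 − 2.381 = -5.281; -2.9 + 2.381 = -0.519.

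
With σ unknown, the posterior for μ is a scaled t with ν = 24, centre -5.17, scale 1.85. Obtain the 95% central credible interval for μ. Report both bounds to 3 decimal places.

[-8.988, -1.352]

The t_24 distribution is symmetric; the 95% interval is -5.17 ± t·1.85 with t_{0.975,24} = 2.064.
Half-width: 2.064 × 1.85 = 3.818.
-5.17 − 3.818 = -8.988; -5.17 + 3.818 = -1.352.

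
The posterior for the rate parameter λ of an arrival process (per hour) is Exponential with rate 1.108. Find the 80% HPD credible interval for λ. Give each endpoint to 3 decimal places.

[0.000, 1.453]

The exponential density is strictly decreasing on [0, ∞), so the HPD interval is anchored at 0: [0, q] with P(λ ≤ q) = 0.80.
q = −ln(1 − 0.80) / 1.108 = 1.6094 / 1.108 = 1.453.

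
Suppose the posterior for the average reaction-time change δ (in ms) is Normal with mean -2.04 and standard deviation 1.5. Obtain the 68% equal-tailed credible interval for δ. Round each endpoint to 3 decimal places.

[-3.532, -0.548]

The posterior is symmetric, so the 68% equal-tailed interval is δ = -2.04 ± z·1.5 with z = 0.994.
Half-width: 0.994 × 1.5 = 1.492.
-2.04 − 1.492 = -3.532; -2.04 + 1.492 = -0.548.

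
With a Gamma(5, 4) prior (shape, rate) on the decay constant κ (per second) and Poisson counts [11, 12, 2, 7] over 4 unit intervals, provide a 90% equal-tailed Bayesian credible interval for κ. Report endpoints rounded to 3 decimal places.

Posterior: Gamma(5+32, 4+4) = Gamma(37, 8) (shape, rate).
Equal-tailed 90% interval: Gamma(37, 8) quantiles at 0.05 and 0.95.
Posterior mean ≈ 4.625, SD ≈ 0.760; a Normal approximation gives roughly [3.374, 5.876].
Exact: lower = 3.449; upper = 5.943.

[3.449, 5.943]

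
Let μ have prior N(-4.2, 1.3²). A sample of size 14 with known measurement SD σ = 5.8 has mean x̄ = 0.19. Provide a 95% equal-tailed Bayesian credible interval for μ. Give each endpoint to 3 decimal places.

[-4.340, -0.435]

Posterior precision = 1/1.3² + 14/5.8² = 0.5917 + 0.4162 = 1.0079, so posterior SD = 0.9961.
Posterior mean = (-4.2/1.3² + 14·0.19/5.8²) / 1.0079 = -2.3873.
Interval: -2.3873 ± 1.960 × 0.9961 → [-4.340, -0.435].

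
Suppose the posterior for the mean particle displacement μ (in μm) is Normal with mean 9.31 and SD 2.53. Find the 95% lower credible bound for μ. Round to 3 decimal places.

Need L with P(μ ≥ L) = 0.95: L = 9.31 − z_{0.05}·2.53.
z = 1.645; L = 9.31 − 1.645 × 2.53 = 5.149.

5.149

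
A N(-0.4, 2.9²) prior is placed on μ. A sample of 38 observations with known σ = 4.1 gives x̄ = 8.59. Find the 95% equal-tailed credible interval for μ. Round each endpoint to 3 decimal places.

Posterior precision = 1/2.9² + 38/4.1² = 0.1189 + 2.2606 = 2.3795, so posterior SD = 0.6483.
Posterior mean = (-0.4/2.9² + 38·8.59/4.1²) / 2.3795 = 8.1408.
Interval: 8.1408 ± 1.960 × 0.6483 → [6.870, 9.411].

[6.870, 9.411]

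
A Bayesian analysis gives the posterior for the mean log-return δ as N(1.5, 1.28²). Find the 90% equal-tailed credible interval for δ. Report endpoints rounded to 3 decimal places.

The posterior is symmetric, so the 90% equal-tailed interval is δ = 1.5 ± z·1.28 with z = 1.645.
Half-width: 1.645 × 1.28 = 2.105.
1.5 − 2.105 = -0.605; 1.5 + 2.105 = 3.605.

[-0.605, 3.605]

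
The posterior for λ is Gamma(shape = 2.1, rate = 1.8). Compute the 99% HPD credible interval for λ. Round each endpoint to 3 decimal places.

The posterior is unimodal and skewed, so the HPD interval has equal density at both endpoints and is the shortest 99% interval.
Solving f(0.008) = f(3.794) with F(3.794) − F(0.008) = 0.99 gives [0.008, 3.794].
For comparison, the equal-tailed interval is [0.067, 4.235]; the HPD is narrower and shifted toward the mode.

[0.008, 3.794]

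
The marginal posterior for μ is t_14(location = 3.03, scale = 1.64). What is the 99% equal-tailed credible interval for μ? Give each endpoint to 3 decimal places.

[-1.852, 7.912]

The t_14 distribution is symmetric; the 99% interval is 3.03 ± t·1.64 with t_{0.995,14} = 2.977.
Half-width: 2.977 × 1.64 = 4.882.
3.03 − 4.882 = -1.852; 3.03 + 4.882 = 7.912.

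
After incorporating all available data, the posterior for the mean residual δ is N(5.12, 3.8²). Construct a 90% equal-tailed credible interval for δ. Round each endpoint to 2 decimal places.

The posterior is symmetric, so the 90% equal-tailed interval is δ = 5.12 ± z·3.8 with z = 1.645.
Half-width: 1.645 × 3.8 = 6.25.
5.12 − 6.25 = -1.13; 5.12 + 6.25 = 11.37.

[-1.13, 11.37]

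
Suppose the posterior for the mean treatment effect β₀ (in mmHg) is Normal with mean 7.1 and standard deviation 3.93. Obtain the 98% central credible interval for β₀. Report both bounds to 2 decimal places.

[-2.04, 16.24]

The posterior is symmetric, so the 98% equal-tailed interval is β₀ = 7.1 ± z·3.93 with z = 2.326.
Half-width: 2.326 × 3.93 = 9.14.
7.1 − 9.14 = -2.04; 7.1 + 9.14 = 16.24.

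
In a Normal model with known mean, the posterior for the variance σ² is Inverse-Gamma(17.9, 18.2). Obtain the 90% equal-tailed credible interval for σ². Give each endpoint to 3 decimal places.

Inverse-Gamma(17.9, 18.2) quantiles: F⁻¹(0.05) and F⁻¹(0.95).
Equivalently, 1/σ² ~ Gamma(17.9, rate = 18.2); invert its 0.95 and 0.05 quantiles.
Posterior mean ≈ 1.077, SD ≈ 0.270; a Normal approximation gives roughly [0.633, 1.521].
Exact: lower = 0.717; upper = 1.575.

[0.717, 1.575]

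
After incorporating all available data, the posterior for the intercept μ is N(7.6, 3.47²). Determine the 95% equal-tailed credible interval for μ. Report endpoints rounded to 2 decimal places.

[0.80, 14.40]

The posterior is symmetric, so the 95% equal-tailed interval is μ = 7.6 ± z·3.47 with z = 1.960.
Half-width: 1.960 × 3.47 = 6.80.
7.6 − 6.80 = 0.80; 7.6 + 6.80 = 14.40.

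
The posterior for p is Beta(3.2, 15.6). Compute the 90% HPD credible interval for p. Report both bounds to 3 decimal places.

[0.037, 0.298]

The posterior is unimodal and skewed, so the HPD interval has equal density at both endpoints and is the shortest 90% interval.
Solving f(0.037) = f(0.298) with F(0.298) − F(0.037) = 0.90 gives [0.037, 0.298].
For comparison, the equal-tailed interval is [0.054, 0.327]; the HPD is narrower and shifted toward the mode.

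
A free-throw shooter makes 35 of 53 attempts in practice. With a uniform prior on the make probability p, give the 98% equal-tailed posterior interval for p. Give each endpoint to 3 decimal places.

Posterior: Beta(1+35, 1+18) = Beta(36, 19).
Equal-tailed 98% interval: the 0.01 and 0.99 quantiles of Beta(36, 19).
Posterior mean ≈ 0.655, SD ≈ 0.064; a Normal approximation gives roughly [0.507, 0.802].
Exact: F⁻¹(0.01) = 0.500; F⁻¹(0.99) = 0.793.

[0.500, 0.793]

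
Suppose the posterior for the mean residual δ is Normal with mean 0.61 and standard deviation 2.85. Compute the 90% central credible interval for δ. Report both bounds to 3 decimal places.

[-4.078, 5.298]

The posterior is symmetric, so the 90% equal-tailed interval is δ = 0.61 ± z·2.85 with z = 1.645.
Half-width: 1.645 × 2.85 = 4.688.
0.61 − 4.688 = -4.078; 0.61 + 4.688 = 5.298.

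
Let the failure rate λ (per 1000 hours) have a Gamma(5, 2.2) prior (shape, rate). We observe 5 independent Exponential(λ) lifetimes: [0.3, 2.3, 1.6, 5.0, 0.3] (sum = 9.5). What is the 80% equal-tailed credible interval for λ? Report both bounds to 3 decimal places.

[0.532, 1.214]

Posterior: Gamma(5+5, 2.2+9.5) = Gamma(10, 11.7) (shape, rate).
Equal-tailed 80% interval: Gamma(10, 11.7) quantiles at 0.1 and 0.9.
Posterior mean ≈ 0.855, SD ≈ 0.270; a Normal approximation gives roughly [0.508, 1.201].
Exact: lower = 0.532; upper = 1.214.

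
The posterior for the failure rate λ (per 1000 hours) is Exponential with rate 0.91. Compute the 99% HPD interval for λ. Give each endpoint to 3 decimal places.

The exponential density is strictly decreasing on [0, ∞), so the HPD interval is anchored at 0: [0, q] with P(λ ≤ q) = 0.99.
q = −ln(1 − 0.99) / 0.91 = 4.6052 / 0.91 = 5.061.

[0.000, 5.061]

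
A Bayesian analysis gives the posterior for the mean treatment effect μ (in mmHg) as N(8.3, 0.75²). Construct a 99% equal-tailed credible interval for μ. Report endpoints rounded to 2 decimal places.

[6.37, 10.23]

The posterior is symmetric, so the 99% equal-tailed interval is μ = 8.3 ± z·0.75 with z = 2.576.
Half-width: 2.576 × 0.75 = 1.93.
8.3 − 1.93 = 6.37; 8.3 + 1.93 = 10.23.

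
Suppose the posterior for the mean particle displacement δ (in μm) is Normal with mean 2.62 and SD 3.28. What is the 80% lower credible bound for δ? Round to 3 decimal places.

-0.141

Need L with P(δ ≥ L) = 0.80: L = 2.62 − z_{0.2}·3.28.
z = 0.842; L = 2.62 − 0.842 × 3.28 = -0.141.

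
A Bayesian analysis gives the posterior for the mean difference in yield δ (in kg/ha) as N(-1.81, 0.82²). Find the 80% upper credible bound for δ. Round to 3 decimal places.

-1.120

Need U with P(δ ≤ U) = 0.80: U = -1.81 + z_{0.2}·0.82.
z = 0.842; U = -1.81 + 0.842 × 0.82 = -1.120.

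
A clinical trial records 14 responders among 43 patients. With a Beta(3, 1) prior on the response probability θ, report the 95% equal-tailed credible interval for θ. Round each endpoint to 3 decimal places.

Posterior: Beta(3+14, 1+29) = Beta(17, 30).
Equal-tailed 95% interval: the 0.025 and 0.975 quantiles of Beta(17, 30).
Posterior mean ≈ 0.362, SD ≈ 0.069; a Normal approximation gives roughly [0.226, 0.498].
Exact: F⁻¹(0.025) = 0.232; F⁻¹(0.975) = 0.502.

[0.232, 0.502]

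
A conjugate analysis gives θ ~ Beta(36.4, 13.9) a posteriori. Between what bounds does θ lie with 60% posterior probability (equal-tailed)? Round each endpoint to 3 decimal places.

[0.672, 0.777]

Posterior: Beta(36.4, 13.9).
Equal-tailed 60% interval: the 0.2 and 0.8 quantiles of Beta(36.4, 13.9).
Posterior mean ≈ 0.724, SD ≈ 0.062; a Normal approximation gives roughly [0.671, 0.776].
Exact: F⁻¹(0.2) = 0.672; F⁻¹(0.8) = 0.777.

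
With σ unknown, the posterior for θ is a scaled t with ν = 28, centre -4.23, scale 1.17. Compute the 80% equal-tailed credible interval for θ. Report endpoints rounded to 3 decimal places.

[-5.766, -2.694]

The t_28 distribution is symmetric; the 80% interval is -4.23 ± t·1.17 with t_{0.9,28} = 1.313.
Half-width: 1.313 × 1.17 = 1.536.
-4.23 − 1.536 = -5.766; -4.23 + 1.536 = -2.694.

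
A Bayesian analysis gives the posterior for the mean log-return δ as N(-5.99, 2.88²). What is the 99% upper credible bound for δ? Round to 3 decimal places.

Need U with P(δ ≤ U) = 0.99: U = -5.99 + z_{0.01}·2.88.
z = 2.326; U = -5.99 + 2.326 × 2.88 = 0.710.

0.710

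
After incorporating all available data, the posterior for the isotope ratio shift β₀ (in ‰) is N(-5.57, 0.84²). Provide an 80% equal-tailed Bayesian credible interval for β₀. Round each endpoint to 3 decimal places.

The posterior is symmetric, so the 80% equal-tailed interval is β₀ = -5.57 ± z·0.84 with z = 1.282.
Half-width: 1.282 × 0.84 = 1.077.
-5.57 − 1.077 = -6.647; -5.57 + 1.077 = -4.493.

[-6.647, -4.493]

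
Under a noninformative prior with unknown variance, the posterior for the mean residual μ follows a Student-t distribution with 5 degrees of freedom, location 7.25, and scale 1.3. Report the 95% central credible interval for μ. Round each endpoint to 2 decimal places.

[3.91, 10.59]

The t_5 distribution is symmetric; the 95% interval is 7.25 ± t·1.3 with t_{0.975,5} = 2.571.
Half-width: 2.571 × 1.3 = 3.34.
7.25 − 3.34 = 3.91; 7.25 + 3.34 = 10.59.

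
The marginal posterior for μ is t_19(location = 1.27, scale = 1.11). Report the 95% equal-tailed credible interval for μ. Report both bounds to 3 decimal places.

[-1.053, 3.593]

The t_19 distribution is symmetric; the 95% interval is 1.27 ± t·1.11 with t_{0.975,19} = 2.093.
Half-width: 2.093 × 1.11 = 2.323.
1.27 − 2.323 = -1.053; 1.27 + 2.323 = 3.593.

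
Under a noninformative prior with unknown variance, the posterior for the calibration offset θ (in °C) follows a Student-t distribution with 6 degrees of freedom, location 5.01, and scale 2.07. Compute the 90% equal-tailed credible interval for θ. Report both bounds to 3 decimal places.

The t_6 distribution is symmetric; the 90% interval is 5.01 ± t·2.07 with t_{0.95,6} = 1.943.
Half-width: 1.943 × 2.07 = 4.022.
5.01 − 4.022 = 0.988; 5.01 + 4.022 = 9.032.

[0.988, 9.032]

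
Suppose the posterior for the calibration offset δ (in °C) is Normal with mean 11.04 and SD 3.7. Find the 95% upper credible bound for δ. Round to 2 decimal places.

17.13

Need U with P(δ ≤ U) = 0.95: U = 11.04 + z_{0.05}·3.7.
z = 1.645; U = 11.04 + 1.645 × 3.7 = 17.13.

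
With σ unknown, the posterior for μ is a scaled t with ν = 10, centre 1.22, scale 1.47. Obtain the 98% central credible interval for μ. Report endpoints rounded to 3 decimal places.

[-2.843, 5.283]

The t_10 distribution is symmetric; the 98% interval is 1.22 ± t·1.47 with t_{0.99,10} = 2.764.
Half-width: 2.764 × 1.47 = 4.063.
1.22 − 4.063 = -2.843; 1.22 + 4.063 = 5.283.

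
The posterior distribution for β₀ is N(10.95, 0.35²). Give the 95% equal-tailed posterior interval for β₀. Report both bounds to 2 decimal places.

[10.26, 11.64]

The posterior is symmetric, so the 95% equal-tailed interval is β₀ = 10.95 ± z·0.35 with z = 1.960.
Half-width: 1.960 × 0.35 = 0.69.
10.95 − 0.69 = 10.26; 10.95 + 0.69 = 11.64.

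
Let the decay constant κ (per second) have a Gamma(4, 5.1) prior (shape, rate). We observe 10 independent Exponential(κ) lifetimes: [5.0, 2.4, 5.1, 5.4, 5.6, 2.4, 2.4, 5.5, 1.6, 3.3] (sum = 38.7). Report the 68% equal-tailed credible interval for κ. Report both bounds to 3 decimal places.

[0.236, 0.404]

Posterior: Gamma(4+10, 5.1+38.7) = Gamma(14, 43.8) (shape, rate).
Equal-tailed 68% interval: Gamma(14, 43.8) quantiles at 0.16 and 0.84.
Posterior mean ≈ 0.320, SD ≈ 0.085; a Normal approximation gives roughly [0.235, 0.405].
Exact: lower = 0.236; upper = 0.404.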